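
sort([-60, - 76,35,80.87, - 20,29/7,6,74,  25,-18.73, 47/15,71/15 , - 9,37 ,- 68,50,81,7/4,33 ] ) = [ - 76,-68, - 60,-20,  -  18.73, - 9,7/4,  47/15,29/7, 71/15,  6,25,33,35, 37,50,74, 80.87,81]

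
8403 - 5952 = 2451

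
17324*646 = 11191304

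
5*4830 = 24150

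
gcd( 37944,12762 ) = 18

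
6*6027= 36162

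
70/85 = 14/17  =  0.82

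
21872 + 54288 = 76160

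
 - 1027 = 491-1518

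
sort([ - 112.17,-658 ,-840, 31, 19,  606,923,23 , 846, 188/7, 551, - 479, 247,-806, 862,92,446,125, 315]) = [ - 840,  -  806, - 658, -479,-112.17,  19, 23, 188/7,31,  92, 125, 247, 315,446,551,606,846,862,923 ] 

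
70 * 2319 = 162330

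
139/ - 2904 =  - 1+2765/2904 = - 0.05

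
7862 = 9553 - 1691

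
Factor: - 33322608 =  - 2^4*3^2*11^1*109^1*193^1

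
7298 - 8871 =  - 1573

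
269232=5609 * 48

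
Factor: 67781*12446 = 2^1 *7^3*23^1*127^1*421^1 = 843602326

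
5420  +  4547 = 9967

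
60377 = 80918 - 20541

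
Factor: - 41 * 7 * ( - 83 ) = 23821 = 7^1* 41^1*83^1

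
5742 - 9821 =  - 4079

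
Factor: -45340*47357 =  -2147166380 = -2^2*5^1*23^1 *29^1*71^1* 2267^1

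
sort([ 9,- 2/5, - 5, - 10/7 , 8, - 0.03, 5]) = [ - 5, - 10/7, - 2/5, - 0.03,5,  8,9] 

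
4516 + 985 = 5501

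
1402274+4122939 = 5525213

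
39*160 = 6240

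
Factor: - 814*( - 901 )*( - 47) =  - 34470458=- 2^1*11^1 * 17^1 * 37^1*47^1*53^1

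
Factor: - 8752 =-2^4*547^1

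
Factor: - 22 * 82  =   - 2^2 * 11^1*41^1  =  - 1804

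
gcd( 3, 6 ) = 3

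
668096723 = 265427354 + 402669369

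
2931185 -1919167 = 1012018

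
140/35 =4  =  4.00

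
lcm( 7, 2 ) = 14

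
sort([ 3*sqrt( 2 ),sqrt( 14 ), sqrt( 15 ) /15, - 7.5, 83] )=[  -  7.5 , sqrt( 15) /15,sqrt(14),3*sqrt( 2),83]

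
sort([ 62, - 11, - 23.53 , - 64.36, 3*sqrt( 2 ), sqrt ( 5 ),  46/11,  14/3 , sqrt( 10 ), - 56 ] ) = [ - 64.36, - 56,-23.53, - 11 , sqrt( 5), sqrt( 10 ) , 46/11 , 3*sqrt(2 ), 14/3,  62 ]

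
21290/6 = 3548  +  1/3 = 3548.33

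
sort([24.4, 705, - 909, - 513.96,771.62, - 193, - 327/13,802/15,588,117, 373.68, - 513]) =[  -  909, - 513.96 , - 513, - 193, - 327/13, 24.4,802/15, 117, 373.68 , 588, 705, 771.62]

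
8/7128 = 1/891=0.00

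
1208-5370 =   -  4162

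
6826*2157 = 14723682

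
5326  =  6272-946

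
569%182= 23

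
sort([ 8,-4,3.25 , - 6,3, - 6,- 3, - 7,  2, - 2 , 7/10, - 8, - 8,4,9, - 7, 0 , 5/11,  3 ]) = [-8, - 8, - 7, - 7, - 6, - 6, - 4 , - 3,-2,0,5/11,7/10, 2,3, 3 , 3.25,4,8,9 ]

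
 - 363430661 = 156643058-520073719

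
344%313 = 31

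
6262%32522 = 6262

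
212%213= 212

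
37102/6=6183 + 2/3= 6183.67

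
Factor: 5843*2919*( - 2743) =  - 3^1*7^1 *13^1*139^1*211^1*5843^1=- 46783831731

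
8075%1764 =1019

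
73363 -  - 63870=137233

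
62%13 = 10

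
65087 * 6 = 390522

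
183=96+87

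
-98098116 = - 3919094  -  94179022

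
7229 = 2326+4903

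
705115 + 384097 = 1089212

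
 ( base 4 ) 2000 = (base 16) 80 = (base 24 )58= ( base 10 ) 128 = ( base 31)44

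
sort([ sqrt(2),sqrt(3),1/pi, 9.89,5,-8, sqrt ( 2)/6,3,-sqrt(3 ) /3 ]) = [ - 8,-sqrt(3)/3,sqrt (2 ) /6,1/pi, sqrt( 2), sqrt(3),3,5,9.89]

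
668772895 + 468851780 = 1137624675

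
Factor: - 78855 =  - 3^1*5^1 * 7^1*751^1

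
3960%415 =225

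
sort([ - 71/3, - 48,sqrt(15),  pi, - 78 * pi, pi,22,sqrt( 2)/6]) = [-78*pi, - 48,-71/3,sqrt( 2) /6,pi, pi,sqrt( 15),  22]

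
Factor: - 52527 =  - 3^1*17509^1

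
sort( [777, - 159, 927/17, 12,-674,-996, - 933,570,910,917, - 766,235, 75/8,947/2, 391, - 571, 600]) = [ - 996, - 933,-766, - 674, - 571, -159, 75/8,12,  927/17,235, 391, 947/2, 570 , 600, 777,910, 917]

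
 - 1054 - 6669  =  -7723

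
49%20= 9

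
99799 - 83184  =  16615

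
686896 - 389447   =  297449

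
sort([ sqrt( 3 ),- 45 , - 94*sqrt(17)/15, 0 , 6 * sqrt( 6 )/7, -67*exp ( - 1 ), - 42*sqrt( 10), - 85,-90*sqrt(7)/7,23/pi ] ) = [-42*sqrt(10), - 85, - 45, - 90*sqrt( 7)/7, - 94*sqrt(17)/15,-67*exp( - 1 ), 0,sqrt(3 ), 6*sqrt( 6)/7, 23/pi]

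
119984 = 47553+72431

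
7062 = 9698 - 2636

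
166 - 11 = 155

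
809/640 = 809/640 = 1.26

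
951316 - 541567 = 409749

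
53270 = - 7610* ( -7 ) 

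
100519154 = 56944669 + 43574485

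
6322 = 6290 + 32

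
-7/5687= - 7/5687 = - 0.00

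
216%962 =216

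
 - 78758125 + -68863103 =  - 147621228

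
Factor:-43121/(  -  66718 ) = 2^( -1) *13^1*31^1*107^1*33359^( - 1)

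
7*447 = 3129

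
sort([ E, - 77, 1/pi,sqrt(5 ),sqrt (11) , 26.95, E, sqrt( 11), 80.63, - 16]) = [ - 77, - 16, 1/pi, sqrt(5),E,E, sqrt (11), sqrt(11),  26.95, 80.63]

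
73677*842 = 62036034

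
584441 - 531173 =53268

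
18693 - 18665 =28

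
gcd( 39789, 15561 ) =9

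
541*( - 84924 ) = -45943884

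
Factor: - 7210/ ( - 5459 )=70/53 = 2^1 * 5^1*7^1*53^( - 1 ) 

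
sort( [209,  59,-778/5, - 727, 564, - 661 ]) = [ - 727, - 661, - 778/5,59, 209,564]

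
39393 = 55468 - 16075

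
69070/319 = 69070/319 = 216.52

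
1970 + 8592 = 10562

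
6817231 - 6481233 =335998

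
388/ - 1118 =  - 194/559 = - 0.35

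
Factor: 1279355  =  5^1*7^1*11^1 * 3323^1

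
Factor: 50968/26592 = 2^(-2)*3^ ( - 1)*23^1 =23/12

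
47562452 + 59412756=106975208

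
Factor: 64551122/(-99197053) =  - 2^1*2707^1*11923^1*99197053^( - 1 ) 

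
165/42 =3 + 13/14= 3.93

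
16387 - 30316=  - 13929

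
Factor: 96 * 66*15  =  2^6*3^3*5^1 * 11^1 = 95040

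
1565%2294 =1565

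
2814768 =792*3554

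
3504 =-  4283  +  7787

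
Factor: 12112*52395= 634608240=2^4*3^1*5^1 *7^1*499^1*  757^1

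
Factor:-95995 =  - 5^1*73^1*263^1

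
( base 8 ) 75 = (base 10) 61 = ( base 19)34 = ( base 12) 51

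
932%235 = 227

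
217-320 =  - 103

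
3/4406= 3/4406=0.00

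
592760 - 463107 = 129653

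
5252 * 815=4280380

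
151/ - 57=-3  +  20/57= -2.65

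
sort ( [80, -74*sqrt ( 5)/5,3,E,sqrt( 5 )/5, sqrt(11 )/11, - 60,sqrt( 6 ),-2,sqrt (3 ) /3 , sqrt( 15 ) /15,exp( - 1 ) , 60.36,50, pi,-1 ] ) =[ - 60, - 74*sqrt(  5 ) /5, - 2, - 1,sqrt(15 ) /15,sqrt( 11 )/11,exp( -1),sqrt(5)/5,sqrt( 3)/3, sqrt(6 ), E,3,pi, 50, 60.36,80 ]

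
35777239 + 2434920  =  38212159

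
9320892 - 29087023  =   - 19766131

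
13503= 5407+8096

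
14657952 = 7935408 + 6722544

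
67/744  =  67/744 = 0.09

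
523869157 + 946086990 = 1469956147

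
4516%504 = 484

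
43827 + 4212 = 48039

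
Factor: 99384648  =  2^3*3^1*11^1*97^1*3881^1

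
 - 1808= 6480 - 8288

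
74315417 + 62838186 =137153603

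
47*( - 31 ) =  - 1457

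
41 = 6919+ - 6878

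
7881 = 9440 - 1559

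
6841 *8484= 58039044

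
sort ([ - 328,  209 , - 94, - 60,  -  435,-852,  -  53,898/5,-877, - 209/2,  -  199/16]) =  [ - 877, - 852,  -  435, - 328, -209/2, - 94, - 60,-53, - 199/16,898/5,209 ] 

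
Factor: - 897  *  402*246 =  - 88706124 = - 2^2*3^3*13^1*23^1*41^1 *67^1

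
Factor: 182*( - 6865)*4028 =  - 2^3*5^1*7^1 * 13^1 * 19^1 * 53^1 * 1373^1 = - 5032704040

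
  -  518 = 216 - 734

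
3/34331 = 3/34331= 0.00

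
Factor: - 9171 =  -3^2* 1019^1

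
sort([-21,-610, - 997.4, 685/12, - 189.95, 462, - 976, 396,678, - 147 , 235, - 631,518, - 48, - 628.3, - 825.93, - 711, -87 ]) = [ - 997.4, - 976 ,- 825.93,  -  711, - 631 , - 628.3, - 610, - 189.95, - 147, - 87, - 48, - 21,685/12,  235, 396, 462, 518,678]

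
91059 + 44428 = 135487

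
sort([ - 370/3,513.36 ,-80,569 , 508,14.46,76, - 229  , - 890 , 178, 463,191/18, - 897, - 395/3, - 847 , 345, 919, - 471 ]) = [ - 897, - 890, - 847,  -  471, - 229,- 395/3, - 370/3, - 80, 191/18,14.46,76,178,345,463, 508, 513.36,569, 919 ]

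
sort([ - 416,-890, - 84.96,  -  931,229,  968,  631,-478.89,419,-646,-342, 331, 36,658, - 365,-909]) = [ - 931, - 909, - 890,-646, - 478.89,  -  416 , - 365, - 342,  -  84.96, 36,229,331,419, 631 , 658,968 ]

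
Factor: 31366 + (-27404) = 2^1*7^1*283^1 = 3962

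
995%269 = 188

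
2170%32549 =2170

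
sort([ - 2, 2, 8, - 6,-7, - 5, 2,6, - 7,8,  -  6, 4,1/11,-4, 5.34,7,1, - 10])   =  [ - 10, - 7, - 7,- 6,  -  6, - 5, - 4,-2, 1/11, 1, 2,2 , 4,5.34,6,7,8,8] 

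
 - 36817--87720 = 50903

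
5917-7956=  -  2039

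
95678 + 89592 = 185270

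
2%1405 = 2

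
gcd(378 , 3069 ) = 9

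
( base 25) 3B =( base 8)126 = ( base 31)2O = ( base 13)68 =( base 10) 86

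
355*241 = 85555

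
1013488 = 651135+362353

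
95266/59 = 95266/59  =  1614.68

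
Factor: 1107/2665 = 3^3*5^( - 1 )*13^( - 1) = 27/65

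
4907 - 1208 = 3699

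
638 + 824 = 1462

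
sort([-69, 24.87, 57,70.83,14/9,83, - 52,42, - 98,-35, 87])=[-98,-69, - 52,-35,14/9, 24.87, 42,57,70.83,83,87 ]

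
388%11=3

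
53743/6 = 8957+1/6 = 8957.17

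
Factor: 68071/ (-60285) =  - 3^ ( - 1)*5^( - 1 )*4019^( - 1)*68071^1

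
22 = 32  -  10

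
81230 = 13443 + 67787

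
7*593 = 4151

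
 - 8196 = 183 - 8379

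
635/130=127/26 = 4.88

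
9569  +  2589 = 12158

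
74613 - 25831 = 48782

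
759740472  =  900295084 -140554612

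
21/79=21/79 = 0.27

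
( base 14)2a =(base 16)26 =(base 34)14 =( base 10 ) 38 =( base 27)1B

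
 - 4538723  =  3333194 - 7871917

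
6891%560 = 171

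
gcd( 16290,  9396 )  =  18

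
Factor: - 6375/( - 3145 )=3^1 * 5^2*37^(-1 ) = 75/37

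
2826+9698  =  12524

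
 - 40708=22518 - 63226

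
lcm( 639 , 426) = 1278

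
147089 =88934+58155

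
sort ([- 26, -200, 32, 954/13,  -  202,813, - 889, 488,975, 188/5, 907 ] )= [ - 889, - 202, - 200, - 26, 32, 188/5, 954/13, 488, 813, 907,  975 ]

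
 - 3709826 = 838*( - 4427 ) 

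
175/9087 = 175/9087 = 0.02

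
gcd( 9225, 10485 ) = 45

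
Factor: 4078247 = 89^1*45823^1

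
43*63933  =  2749119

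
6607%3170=267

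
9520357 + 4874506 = 14394863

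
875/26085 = 175/5217 = 0.03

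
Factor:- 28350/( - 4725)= 6 = 2^1*3^1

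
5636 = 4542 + 1094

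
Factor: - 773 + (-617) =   -  1390=-  2^1*5^1*139^1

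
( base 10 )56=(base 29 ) 1R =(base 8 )70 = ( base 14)40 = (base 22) 2C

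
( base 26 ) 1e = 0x28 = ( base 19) 22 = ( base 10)40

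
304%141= 22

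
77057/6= 12842 + 5/6 = 12842.83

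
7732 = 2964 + 4768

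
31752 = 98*324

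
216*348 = 75168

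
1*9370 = 9370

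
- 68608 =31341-99949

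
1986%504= 474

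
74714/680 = 37357/340 = 109.87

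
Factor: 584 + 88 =2^5 * 3^1*7^1  =  672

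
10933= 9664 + 1269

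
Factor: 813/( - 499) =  - 3^1*271^1*499^( - 1 ) 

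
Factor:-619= -619^1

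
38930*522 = 20321460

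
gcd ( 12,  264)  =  12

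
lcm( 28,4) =28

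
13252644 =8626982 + 4625662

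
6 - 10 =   -  4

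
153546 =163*942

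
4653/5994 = 517/666=0.78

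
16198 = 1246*13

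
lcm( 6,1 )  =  6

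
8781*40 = 351240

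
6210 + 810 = 7020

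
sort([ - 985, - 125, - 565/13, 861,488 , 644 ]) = [ - 985, - 125, - 565/13 , 488, 644,861 ] 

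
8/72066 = 4/36033  =  0.00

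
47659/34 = 47659/34 = 1401.74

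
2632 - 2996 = -364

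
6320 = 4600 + 1720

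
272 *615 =167280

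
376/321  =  1 + 55/321 = 1.17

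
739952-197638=542314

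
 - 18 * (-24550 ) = 441900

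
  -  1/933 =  -1/933 = - 0.00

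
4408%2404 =2004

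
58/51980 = 29/25990=0.00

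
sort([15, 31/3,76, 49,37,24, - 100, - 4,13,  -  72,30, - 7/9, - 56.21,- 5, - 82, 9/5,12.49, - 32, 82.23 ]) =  [ - 100, - 82, - 72, - 56.21,- 32, - 5, - 4, - 7/9,9/5, 31/3,12.49,  13,15,24,30,37, 49, 76,82.23 ]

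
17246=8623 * 2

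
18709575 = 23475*797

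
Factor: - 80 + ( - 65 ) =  - 145 = -5^1*29^1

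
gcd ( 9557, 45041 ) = 1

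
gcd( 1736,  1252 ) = 4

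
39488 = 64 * 617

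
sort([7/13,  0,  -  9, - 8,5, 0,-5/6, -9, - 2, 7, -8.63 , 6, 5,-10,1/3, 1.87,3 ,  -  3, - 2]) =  [- 10 , - 9 ,-9,  -  8.63  , - 8,-3,  -  2,  -  2, - 5/6 , 0,0,1/3 , 7/13,  1.87 , 3,5, 5, 6 , 7]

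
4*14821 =59284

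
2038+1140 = 3178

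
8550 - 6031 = 2519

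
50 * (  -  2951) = -147550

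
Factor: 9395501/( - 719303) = -13^(-1 )*71^1*55331^( - 1)*132331^1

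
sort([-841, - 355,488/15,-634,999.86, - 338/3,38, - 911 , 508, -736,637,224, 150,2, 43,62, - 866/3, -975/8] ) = [ - 911, - 841, - 736,  -  634, - 355, - 866/3, - 975/8,  -  338/3,2,488/15,38, 43,62, 150, 224,508, 637, 999.86 ]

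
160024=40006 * 4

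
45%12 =9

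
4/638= 2/319 = 0.01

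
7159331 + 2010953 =9170284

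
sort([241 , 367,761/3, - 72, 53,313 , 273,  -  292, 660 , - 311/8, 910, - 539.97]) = [ - 539.97, - 292, - 72, - 311/8, 53,241, 761/3,273,313,367,660, 910] 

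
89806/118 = 44903/59=761.07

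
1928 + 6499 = 8427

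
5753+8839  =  14592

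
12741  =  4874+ 7867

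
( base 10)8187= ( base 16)1FFB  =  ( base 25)d2c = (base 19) 13ch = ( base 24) e53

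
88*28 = 2464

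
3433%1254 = 925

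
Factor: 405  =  3^4*5^1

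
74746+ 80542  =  155288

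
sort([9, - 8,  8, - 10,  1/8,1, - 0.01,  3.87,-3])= [ - 10, - 8, - 3, - 0.01, 1/8,1,3.87,8, 9 ] 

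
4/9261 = 4/9261 = 0.00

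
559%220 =119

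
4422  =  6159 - 1737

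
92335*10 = 923350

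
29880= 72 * 415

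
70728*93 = 6577704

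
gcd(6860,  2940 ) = 980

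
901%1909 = 901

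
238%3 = 1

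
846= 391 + 455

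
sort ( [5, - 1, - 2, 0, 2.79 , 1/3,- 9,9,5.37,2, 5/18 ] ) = [-9, - 2, - 1, 0, 5/18,1/3, 2,2.79,  5,5.37,9]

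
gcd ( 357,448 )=7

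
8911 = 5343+3568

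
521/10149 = 521/10149 = 0.05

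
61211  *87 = 5325357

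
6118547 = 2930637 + 3187910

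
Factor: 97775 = 5^2*3911^1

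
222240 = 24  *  9260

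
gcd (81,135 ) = 27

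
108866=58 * 1877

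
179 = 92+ 87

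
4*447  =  1788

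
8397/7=1199 +4/7  =  1199.57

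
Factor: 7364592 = 2^4*3^2*199^1*257^1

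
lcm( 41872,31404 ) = 125616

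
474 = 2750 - 2276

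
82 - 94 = -12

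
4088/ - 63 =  - 584/9 = -64.89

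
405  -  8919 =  - 8514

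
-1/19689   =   - 1 + 19688/19689 = - 0.00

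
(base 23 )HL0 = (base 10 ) 9476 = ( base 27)cqq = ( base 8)22404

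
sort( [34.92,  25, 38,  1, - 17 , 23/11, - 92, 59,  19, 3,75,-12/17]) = [ - 92, - 17,-12/17,  1,23/11,3,19 , 25,34.92,38,59,75]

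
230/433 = 230/433 = 0.53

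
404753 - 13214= 391539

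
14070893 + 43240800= 57311693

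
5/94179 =5/94179 = 0.00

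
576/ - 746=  - 1 + 85/373  =  - 0.77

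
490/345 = 98/69 =1.42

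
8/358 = 4/179= 0.02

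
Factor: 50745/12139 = 3^1*5^1*17^1 * 61^( - 1 ) = 255/61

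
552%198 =156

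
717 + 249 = 966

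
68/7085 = 68/7085 = 0.01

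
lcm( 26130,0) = 0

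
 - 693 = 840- 1533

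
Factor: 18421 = 13^2*109^1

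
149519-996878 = - 847359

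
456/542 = 228/271 = 0.84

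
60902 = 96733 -35831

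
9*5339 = 48051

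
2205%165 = 60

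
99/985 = 99/985 = 0.10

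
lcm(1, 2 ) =2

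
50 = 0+50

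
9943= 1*9943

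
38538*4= 154152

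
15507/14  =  1107 + 9/14 = 1107.64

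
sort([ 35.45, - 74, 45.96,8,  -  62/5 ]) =[  -  74, - 62/5,8, 35.45, 45.96]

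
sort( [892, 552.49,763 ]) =[552.49,763, 892 ]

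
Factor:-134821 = -29^1 * 4649^1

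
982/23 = 42+16/23  =  42.70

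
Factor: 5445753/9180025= 3^1*5^( - 2) * 367201^(-1)*1815251^1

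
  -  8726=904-9630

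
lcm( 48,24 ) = 48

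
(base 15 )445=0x3c5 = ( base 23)1IM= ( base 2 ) 1111000101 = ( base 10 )965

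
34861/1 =34861 =34861.00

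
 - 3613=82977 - 86590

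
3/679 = 3/679 = 0.00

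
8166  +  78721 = 86887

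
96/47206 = 48/23603 = 0.00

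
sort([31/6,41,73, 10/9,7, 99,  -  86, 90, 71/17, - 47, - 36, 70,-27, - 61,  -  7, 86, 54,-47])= [ - 86, - 61,-47, - 47, - 36, - 27, - 7, 10/9,71/17, 31/6,7  ,  41, 54,70,73, 86,90, 99]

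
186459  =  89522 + 96937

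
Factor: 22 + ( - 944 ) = -2^1*  461^1 = -922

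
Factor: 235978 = 2^1*117989^1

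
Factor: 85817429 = 85817429^1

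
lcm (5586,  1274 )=72618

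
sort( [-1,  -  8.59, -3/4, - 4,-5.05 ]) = [ - 8.59,- 5.05,  -  4 , - 1,-3/4]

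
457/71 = 6 + 31/71 = 6.44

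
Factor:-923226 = - 2^1 * 3^1*153871^1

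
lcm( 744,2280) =70680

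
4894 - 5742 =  - 848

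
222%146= 76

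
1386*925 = 1282050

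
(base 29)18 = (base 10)37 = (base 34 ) 13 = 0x25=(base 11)34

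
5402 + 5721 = 11123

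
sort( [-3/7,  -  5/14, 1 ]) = [ - 3/7,  -  5/14, 1] 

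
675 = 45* 15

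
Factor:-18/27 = - 2/3 = - 2^1*3^(-1 ) 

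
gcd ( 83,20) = 1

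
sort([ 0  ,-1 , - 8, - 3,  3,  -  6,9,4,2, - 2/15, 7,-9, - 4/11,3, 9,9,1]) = [  -  9,-8, - 6, - 3 , - 1, - 4/11,  -  2/15, 0,1,2, 3,3,4,7, 9, 9,9 ] 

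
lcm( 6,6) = 6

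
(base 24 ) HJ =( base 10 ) 427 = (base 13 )26b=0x1AB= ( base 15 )1D7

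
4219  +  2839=7058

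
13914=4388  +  9526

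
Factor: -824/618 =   -  2^2*3^( - 1 ) = -4/3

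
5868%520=148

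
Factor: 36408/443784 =11^( - 1)*37^1*41^( - 1) = 37/451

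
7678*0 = 0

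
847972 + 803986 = 1651958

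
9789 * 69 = 675441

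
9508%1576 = 52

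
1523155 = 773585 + 749570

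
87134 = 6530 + 80604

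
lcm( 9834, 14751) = 29502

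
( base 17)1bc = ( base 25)jd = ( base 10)488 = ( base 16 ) 1e8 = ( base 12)348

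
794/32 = 24 +13/16 =24.81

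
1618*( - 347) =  -561446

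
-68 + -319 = -387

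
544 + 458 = 1002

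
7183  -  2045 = 5138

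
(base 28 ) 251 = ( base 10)1709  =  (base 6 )11525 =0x6AD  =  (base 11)1314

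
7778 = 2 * 3889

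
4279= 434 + 3845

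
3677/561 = 6 + 311/561 = 6.55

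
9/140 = 9/140 = 0.06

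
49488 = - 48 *( - 1031)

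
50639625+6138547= 56778172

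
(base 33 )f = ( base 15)10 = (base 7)21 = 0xF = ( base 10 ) 15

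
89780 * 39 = 3501420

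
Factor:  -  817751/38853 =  - 3^( - 3 )*11^1*17^1*1439^(-1)*4373^1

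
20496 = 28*732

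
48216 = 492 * 98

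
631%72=55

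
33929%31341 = 2588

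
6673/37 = 180 + 13/37 =180.35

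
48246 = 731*66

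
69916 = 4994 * 14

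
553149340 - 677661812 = -124512472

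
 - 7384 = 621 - 8005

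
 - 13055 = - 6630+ - 6425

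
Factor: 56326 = 2^1*28163^1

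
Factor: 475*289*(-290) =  - 39809750 = - 2^1*5^3*17^2*19^1*29^1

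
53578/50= 1071 + 14/25 = 1071.56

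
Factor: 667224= 2^3*3^3 * 3089^1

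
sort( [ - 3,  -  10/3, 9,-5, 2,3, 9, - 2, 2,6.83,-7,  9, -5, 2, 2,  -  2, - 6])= [- 7, - 6, -5, - 5, - 10/3, - 3,  -  2, - 2,2,  2,2, 2, 3, 6.83,9,  9, 9] 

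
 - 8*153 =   -  1224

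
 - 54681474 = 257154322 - 311835796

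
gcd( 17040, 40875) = 15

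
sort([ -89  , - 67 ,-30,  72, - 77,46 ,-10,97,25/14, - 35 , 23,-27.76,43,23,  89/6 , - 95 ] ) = [-95, - 89,-77, -67 , - 35 ,  -  30,- 27.76 , - 10 , 25/14,89/6,23, 23 , 43,  46,72, 97 ]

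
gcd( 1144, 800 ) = 8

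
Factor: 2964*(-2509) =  - 7436676 = - 2^2*3^1*13^2*19^1 * 193^1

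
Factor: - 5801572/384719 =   -  2^2 * 7^1*207199^1 * 384719^(-1)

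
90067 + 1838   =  91905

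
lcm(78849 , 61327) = 551943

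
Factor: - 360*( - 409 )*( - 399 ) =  - 2^3*3^3 * 5^1*7^1*19^1 * 409^1 =- 58748760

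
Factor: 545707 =229^1 * 2383^1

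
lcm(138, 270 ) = 6210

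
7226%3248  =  730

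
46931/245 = 191 + 136/245 = 191.56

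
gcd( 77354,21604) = 2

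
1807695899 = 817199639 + 990496260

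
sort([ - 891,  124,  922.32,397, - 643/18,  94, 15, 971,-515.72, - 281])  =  [ - 891 ,-515.72,  -  281, - 643/18,15 , 94,124 , 397, 922.32,  971]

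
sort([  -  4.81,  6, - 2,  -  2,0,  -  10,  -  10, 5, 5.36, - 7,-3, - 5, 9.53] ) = [-10,-10, - 7,  -  5,-4.81,  -  3, - 2, - 2, 0, 5, 5.36, 6, 9.53] 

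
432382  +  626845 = 1059227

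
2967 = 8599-5632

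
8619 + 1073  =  9692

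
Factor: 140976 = 2^4*3^2 * 11^1*89^1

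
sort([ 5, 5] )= [ 5, 5]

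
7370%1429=225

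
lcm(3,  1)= 3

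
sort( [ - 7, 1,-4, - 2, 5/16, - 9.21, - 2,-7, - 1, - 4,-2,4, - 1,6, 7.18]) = [-9.21,-7 , - 7, - 4, -4, - 2, -2, - 2, - 1, - 1 , 5/16, 1, 4, 6 , 7.18]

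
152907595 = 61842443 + 91065152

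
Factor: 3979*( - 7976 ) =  - 31736504 =-2^3 * 23^1*173^1 * 997^1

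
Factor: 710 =2^1 * 5^1*71^1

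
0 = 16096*0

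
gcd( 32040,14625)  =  45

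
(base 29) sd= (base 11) 690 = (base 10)825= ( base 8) 1471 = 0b1100111001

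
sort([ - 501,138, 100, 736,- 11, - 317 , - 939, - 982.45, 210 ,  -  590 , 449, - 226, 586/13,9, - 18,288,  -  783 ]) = [- 982.45, - 939, -783, - 590 , - 501, - 317, - 226, - 18, - 11,9,  586/13 , 100, 138, 210 , 288,449,736 ] 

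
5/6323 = 5/6323 = 0.00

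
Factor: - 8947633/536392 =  - 2^( - 3)*71^1 * 67049^(  -  1) *126023^1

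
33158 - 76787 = -43629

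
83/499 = 83/499 = 0.17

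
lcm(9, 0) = 0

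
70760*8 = 566080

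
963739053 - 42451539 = 921287514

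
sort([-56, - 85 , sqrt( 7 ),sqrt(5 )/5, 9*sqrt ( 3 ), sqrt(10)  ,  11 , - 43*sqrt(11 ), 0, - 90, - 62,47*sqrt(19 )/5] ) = [ - 43*sqrt(11), -90,  -  85, - 62, - 56, 0,sqrt(5)/5, sqrt(7 ),sqrt(10), 11,9*sqrt(3 ), 47*sqrt (19) /5] 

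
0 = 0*182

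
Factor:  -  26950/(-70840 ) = 35/92 = 2^(  -  2)*5^1*7^1* 23^( - 1 )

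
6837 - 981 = 5856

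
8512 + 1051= 9563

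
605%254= 97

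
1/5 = 1/5 = 0.20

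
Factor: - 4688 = - 2^4 * 293^1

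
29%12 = 5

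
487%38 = 31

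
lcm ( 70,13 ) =910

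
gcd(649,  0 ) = 649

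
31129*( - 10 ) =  - 311290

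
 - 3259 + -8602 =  - 11861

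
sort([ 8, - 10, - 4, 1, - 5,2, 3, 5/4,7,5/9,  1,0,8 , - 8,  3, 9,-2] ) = [ - 10, - 8,  -  5 ,- 4, - 2, 0,5/9,  1, 1, 5/4,  2,3,3, 7,8,8,9 ] 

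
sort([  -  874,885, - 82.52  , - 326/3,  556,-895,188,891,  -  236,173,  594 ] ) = [-895,-874, - 236, - 326/3,  -  82.52,173,188  ,  556,594 , 885, 891 ]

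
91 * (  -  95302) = - 8672482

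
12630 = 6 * 2105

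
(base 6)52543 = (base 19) 10dd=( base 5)211434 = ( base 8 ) 15717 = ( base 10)7119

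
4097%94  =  55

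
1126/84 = 563/42 = 13.40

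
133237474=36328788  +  96908686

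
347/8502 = 347/8502 = 0.04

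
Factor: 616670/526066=308335/263033 =5^1 * 37^ ( - 1 )*7109^( - 1 )*61667^1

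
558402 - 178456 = 379946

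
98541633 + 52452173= 150993806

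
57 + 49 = 106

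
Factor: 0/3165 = 0^1 = 0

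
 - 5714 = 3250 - 8964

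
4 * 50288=201152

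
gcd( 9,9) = 9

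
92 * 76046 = 6996232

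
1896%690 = 516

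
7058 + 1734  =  8792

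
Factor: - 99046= -2^1*49523^1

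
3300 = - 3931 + 7231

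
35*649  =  22715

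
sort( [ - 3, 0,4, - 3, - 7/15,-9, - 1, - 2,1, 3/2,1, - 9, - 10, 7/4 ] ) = [ - 10, - 9, - 9, - 3, - 3, - 2, - 1, - 7/15, 0, 1, 1, 3/2 , 7/4,4 ] 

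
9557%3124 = 185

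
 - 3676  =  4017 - 7693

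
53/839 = 53/839  =  0.06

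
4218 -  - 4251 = 8469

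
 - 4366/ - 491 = 4366/491 = 8.89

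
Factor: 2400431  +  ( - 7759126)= - 5^1 * 1071739^1 = - 5358695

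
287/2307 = 287/2307 =0.12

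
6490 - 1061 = 5429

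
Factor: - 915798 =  - 2^1*3^1*13^1 *59^1*199^1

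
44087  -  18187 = 25900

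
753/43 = 753/43= 17.51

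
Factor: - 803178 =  - 2^1*3^2*44621^1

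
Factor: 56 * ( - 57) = -3192 = -  2^3*3^1*7^1*19^1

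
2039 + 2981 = 5020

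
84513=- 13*(- 6501 )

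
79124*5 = 395620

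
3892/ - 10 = - 1946/5 = - 389.20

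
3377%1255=867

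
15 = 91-76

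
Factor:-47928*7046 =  - 2^4*3^1*13^1*271^1*1997^1 = - 337700688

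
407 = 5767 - 5360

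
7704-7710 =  - 6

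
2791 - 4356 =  - 1565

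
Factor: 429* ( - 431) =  - 184899 = - 3^1*11^1*13^1 *431^1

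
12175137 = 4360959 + 7814178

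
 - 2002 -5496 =-7498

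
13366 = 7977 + 5389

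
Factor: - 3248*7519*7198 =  - 2^5*7^1*29^1*59^1*61^1*73^1*103^1 = - 175787482976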